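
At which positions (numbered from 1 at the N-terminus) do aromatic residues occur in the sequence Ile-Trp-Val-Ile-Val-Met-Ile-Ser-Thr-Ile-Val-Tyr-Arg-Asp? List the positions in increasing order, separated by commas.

2, 12

The aromatic amino acids are Phe (F, benzyl), Trp (W, indole), and Tyr (Y, phenol).
Matching residues: Trp2, Tyr12.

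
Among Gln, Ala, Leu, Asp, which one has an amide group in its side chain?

Gln

The amide-side-chain residues are Asn (N) and Gln (Q).
Of the listed options, only Gln belongs to this group.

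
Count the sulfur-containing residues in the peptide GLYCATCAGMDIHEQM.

4

The sulfur-bearing residues are cysteine (–SH) and methionine (–S–CH₃).
Matching residues: C4, C7, M10, M16.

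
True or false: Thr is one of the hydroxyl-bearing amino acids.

True

S, T, and Y are the three residues with a side-chain hydroxyl.
Threonine is in this group.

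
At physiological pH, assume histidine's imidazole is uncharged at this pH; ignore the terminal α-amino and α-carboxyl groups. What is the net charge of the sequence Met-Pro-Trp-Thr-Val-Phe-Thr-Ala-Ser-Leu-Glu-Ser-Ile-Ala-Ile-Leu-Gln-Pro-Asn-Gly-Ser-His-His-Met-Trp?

Near pH 7.4, K and R contribute +1 each, D and E contribute −1 each, and every other side chain (His included, as stated) is uncharged.
Positive (K, R): none → +0.
Negative (D, E): Glu11 → −1.
Net charge = (+0) + (−1) = −1.

-1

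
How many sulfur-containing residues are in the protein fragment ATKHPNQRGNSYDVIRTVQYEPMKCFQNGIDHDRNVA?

2

Cysteine (C, thiol) and methionine (M, thioether) are the two sulfur-containing amino acids.
Matching residues: M23, C25.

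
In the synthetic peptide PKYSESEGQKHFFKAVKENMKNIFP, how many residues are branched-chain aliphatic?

V, L, and I make up the branched-chain aliphatic group.
Matching residues: V16, I23.

2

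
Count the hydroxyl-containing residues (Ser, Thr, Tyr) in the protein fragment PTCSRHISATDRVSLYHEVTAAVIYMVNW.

8

Matching residues: T2, S4, S8, T10, S14, Y16, T20, Y25.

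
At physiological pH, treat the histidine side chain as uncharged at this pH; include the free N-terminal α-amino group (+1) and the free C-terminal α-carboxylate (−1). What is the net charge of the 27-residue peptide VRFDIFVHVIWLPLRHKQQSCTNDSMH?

At pH ~7.4 the Lys and Arg side chains are protonated (+1), the Asp and Glu side chains are deprotonated (−1), and with His taken as neutral all other side chains carry no charge.
Positive (K, R): R2, R15, K17 → +3.
Negative (D, E): D4, D24 → −2.
The N-terminus (+1) and C-terminus (−1) cancel.
Net charge = (+3) + (−2) = +1.

+1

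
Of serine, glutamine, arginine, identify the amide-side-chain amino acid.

glutamine

Asparagine (N) and glutamine (Q) have uncharged amide side chains.
Of the listed options, only glutamine belongs to this group.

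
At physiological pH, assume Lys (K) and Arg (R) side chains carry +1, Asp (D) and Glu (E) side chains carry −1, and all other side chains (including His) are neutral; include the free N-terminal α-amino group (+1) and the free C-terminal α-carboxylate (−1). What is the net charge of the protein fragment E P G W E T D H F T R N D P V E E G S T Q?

Positive (K, R): R11 → +1.
Negative (D, E): E1, E5, D7, D13, E16, E17 → −6.
The N-terminus (+1) and C-terminus (−1) cancel.
Net charge = (+1) + (−6) = −5.

-5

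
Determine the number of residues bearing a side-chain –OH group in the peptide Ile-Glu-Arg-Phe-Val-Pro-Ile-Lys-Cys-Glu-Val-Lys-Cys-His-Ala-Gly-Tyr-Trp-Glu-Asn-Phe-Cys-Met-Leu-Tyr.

2

S, T, and Y are the three residues with a side-chain hydroxyl.
Matching residues: Tyr17, Tyr25.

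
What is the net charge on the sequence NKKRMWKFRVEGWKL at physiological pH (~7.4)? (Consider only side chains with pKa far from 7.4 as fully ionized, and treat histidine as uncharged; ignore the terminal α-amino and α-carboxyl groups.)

At pH ~7.4 the Lys and Arg side chains are protonated (+1), the Asp and Glu side chains are deprotonated (−1), and with His taken as neutral all other side chains carry no charge.
Positive (K, R): K2, K3, R4, K7, R9, K14 → +6.
Negative (D, E): E11 → −1.
Net charge = (+6) + (−1) = +5.

+5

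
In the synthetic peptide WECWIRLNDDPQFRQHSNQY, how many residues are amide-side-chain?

5

The amide-side-chain residues are Asn (N) and Gln (Q).
Matching residues: N8, Q12, Q15, N18, Q19.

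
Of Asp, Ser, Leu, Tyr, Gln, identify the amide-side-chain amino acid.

Asparagine (N) and glutamine (Q) have uncharged amide side chains.
Of the listed options, only Gln belongs to this group.

Gln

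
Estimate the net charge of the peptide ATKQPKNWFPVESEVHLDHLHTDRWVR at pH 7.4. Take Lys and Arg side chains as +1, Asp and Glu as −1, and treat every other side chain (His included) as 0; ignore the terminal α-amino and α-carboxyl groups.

0

Positive (K, R): K3, K6, R24, R27 → +4.
Negative (D, E): E12, E14, D18, D23 → −4.
Net charge = (+4) + (−4) = 0.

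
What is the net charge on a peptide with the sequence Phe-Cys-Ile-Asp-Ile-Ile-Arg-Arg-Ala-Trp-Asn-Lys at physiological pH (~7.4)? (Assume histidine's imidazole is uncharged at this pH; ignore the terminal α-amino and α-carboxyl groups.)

At pH ~7.4 the Lys and Arg side chains are protonated (+1), the Asp and Glu side chains are deprotonated (−1), and with His taken as neutral all other side chains carry no charge.
Positive (K, R): Arg7, Arg8, Lys12 → +3.
Negative (D, E): Asp4 → −1.
Net charge = (+3) + (−1) = +2.

+2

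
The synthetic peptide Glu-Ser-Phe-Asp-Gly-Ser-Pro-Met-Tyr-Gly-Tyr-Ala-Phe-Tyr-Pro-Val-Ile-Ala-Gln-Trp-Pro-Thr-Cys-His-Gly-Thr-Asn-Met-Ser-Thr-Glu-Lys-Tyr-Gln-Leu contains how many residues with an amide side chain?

3

Only N (asparagine) and Q (glutamine) carry a side-chain carboxamide.
Matching residues: Gln19, Asn27, Gln34.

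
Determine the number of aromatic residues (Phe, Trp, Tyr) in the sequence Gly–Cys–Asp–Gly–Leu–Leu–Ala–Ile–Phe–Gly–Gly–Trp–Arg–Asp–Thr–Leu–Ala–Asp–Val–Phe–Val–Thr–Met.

3

Matching residues: Phe9, Trp12, Phe20.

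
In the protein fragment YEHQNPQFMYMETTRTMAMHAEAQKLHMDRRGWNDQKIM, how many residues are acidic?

5

The acidic residues are Asp (D) and Glu (E), whose side chains end in a carboxylate group.
Matching residues: E2, E12, E22, D29, D35.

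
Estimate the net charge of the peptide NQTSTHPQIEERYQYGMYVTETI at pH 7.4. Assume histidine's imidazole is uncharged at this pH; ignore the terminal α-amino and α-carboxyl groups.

-2

Near pH 7.4, K and R contribute +1 each, D and E contribute −1 each, and every other side chain (His included, as stated) is uncharged.
Positive (K, R): R12 → +1.
Negative (D, E): E10, E11, E21 → −3.
Net charge = (+1) + (−3) = −2.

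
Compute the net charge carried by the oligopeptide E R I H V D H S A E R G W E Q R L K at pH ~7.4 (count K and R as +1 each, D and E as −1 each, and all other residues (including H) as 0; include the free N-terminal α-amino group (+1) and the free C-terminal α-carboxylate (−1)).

0

Positive (K, R): R2, R11, R16, K18 → +4.
Negative (D, E): E1, D6, E10, E14 → −4.
The N-terminus (+1) and C-terminus (−1) cancel.
Net charge = (+4) + (−4) = 0.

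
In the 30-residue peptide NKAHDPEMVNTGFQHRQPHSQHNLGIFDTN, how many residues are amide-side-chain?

7

Asparagine (N) and glutamine (Q) have uncharged amide side chains.
Matching residues: N1, N10, Q14, Q17, Q21, N23, N30.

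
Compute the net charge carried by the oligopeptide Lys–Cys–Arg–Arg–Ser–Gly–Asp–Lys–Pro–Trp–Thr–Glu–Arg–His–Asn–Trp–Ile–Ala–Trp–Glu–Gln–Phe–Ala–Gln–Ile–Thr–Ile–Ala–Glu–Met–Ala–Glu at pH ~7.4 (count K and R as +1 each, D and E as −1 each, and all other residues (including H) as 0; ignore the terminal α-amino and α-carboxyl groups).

Positive (K, R): Lys1, Arg3, Arg4, Lys8, Arg13 → +5.
Negative (D, E): Asp7, Glu12, Glu20, Glu29, Glu32 → −5.
Net charge = (+5) + (−5) = 0.

0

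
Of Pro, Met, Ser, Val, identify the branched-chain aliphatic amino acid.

The BCAAs are Val, Leu, and Ile — aliphatic side chains with a branch point.
Of the listed options, only Val belongs to this group.

Val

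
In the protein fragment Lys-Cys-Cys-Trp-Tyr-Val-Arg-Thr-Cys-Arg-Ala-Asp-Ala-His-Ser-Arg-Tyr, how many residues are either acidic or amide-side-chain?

Acidic: D, E. Amide-side-chain: N, Q.
Acidic residues here: Asp12 (1).
Amide-side-chain residues here: none (0).
The two groups share no amino acid, so total = 1 + 0 = 1.

1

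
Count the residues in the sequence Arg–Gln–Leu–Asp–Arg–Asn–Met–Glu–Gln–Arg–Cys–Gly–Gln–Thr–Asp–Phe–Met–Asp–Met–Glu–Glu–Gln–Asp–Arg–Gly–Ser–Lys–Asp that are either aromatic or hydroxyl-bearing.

3

Aromatic: F, W, Y. Hydroxyl-bearing: S, T, Y.
Aromatic residues here: Phe16 (1).
Hydroxyl-bearing residues here: Thr14, Ser26 (2).
(Y belongs to both groups, but none appear in this sequence.) Total = 1 + 2 = 3.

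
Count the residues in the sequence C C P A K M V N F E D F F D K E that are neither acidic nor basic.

Acidic: D, E. Basic: K, R, H. All other residues are neither.
Matching residues: C1, C2, P3, A4, M6, V7, N8, F9, F12, F13.

10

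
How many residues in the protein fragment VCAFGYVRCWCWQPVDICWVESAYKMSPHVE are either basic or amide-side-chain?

Basic: H, K, R. Amide-side-chain: N, Q.
Basic residues here: R8, K25, H29 (3).
Amide-side-chain residues here: Q13 (1).
The two groups share no amino acid, so total = 3 + 1 = 4.

4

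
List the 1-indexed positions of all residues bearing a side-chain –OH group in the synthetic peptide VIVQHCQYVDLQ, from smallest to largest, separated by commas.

S, T, and Y are the three residues with a side-chain hydroxyl.
Matching residues: Y8.

8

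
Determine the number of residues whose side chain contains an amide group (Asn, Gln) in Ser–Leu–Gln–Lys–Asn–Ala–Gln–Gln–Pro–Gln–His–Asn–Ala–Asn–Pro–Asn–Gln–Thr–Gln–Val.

Matching residues: Gln3, Asn5, Gln7, Gln8, Gln10, Asn12, Asn14, Asn16, Gln17, Gln19.

10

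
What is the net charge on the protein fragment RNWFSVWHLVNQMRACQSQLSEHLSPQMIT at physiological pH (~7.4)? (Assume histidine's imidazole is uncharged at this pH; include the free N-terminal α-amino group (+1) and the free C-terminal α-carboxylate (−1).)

The side chains ionized at physiological pH are Lys/Arg (+1) and Asp/Glu (−1); with His treated as neutral, nothing else contributes.
Positive (K, R): R1, R14 → +2.
Negative (D, E): E22 → −1.
The N-terminus (+1) and C-terminus (−1) cancel.
Net charge = (+2) + (−1) = +1.

+1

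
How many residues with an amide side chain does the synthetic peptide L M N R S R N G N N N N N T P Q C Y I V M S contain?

8

The amide-side-chain residues are Asn (N) and Gln (Q).
Matching residues: N3, N7, N9, N10, N11, N12, N13, Q16.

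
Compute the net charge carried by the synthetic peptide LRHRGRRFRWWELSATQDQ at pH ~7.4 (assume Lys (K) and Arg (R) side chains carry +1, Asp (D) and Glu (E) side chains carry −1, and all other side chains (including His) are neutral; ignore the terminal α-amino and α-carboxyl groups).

Positive (K, R): R2, R4, R6, R7, R9 → +5.
Negative (D, E): E12, D18 → −2.
Net charge = (+5) + (−2) = +3.

+3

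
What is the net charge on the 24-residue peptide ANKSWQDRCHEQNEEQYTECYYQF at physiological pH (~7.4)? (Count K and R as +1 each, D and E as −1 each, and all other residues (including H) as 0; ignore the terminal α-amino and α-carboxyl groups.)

Positive (K, R): K3, R8 → +2.
Negative (D, E): D7, E11, E14, E15, E19 → −5.
Net charge = (+2) + (−5) = −3.

-3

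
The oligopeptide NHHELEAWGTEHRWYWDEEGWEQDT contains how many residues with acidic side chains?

The acidic residues are Asp (D) and Glu (E), whose side chains end in a carboxylate group.
Matching residues: E4, E6, E11, D17, E18, E19, E22, D24.

8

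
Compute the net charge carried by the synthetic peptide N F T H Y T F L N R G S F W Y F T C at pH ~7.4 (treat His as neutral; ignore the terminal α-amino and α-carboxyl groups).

Near pH 7.4, K and R contribute +1 each, D and E contribute −1 each, and every other side chain (His included, as stated) is uncharged.
Positive (K, R): R10 → +1.
Negative (D, E): none → −0.
Net charge = (+1) + (−0) = +1.

+1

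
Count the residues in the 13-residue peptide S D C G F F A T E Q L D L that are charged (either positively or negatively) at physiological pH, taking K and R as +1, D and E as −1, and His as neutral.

3

Charged side chains at pH ~7.4: K, R (positive); D, E (negative).
Matching residues: D2, E9, D12.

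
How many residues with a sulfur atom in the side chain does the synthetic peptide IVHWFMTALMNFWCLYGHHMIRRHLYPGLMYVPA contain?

The sulfur-bearing residues are cysteine (–SH) and methionine (–S–CH₃).
Matching residues: M6, M10, C14, M20, M30.

5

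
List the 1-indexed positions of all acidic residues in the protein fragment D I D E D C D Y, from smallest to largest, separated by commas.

The acidic residues are Asp (D) and Glu (E), whose side chains end in a carboxylate group.
Matching residues: D1, D3, E4, D5, D7.

1, 3, 4, 5, 7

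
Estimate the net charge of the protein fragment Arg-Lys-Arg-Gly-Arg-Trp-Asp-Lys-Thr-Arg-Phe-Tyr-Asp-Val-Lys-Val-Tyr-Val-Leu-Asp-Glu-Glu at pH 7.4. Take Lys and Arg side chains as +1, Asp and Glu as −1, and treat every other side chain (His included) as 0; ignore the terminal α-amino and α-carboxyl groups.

Positive (K, R): Arg1, Lys2, Arg3, Arg5, Lys8, Arg10, Lys15 → +7.
Negative (D, E): Asp7, Asp13, Asp20, Glu21, Glu22 → −5.
Net charge = (+7) + (−5) = +2.

+2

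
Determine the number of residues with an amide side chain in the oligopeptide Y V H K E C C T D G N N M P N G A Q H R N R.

5

Only N (asparagine) and Q (glutamine) carry a side-chain carboxamide.
Matching residues: N11, N12, N15, Q18, N21.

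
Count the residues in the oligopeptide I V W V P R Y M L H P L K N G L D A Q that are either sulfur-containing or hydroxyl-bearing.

Sulfur-containing: C, M. Hydroxyl-bearing: S, T, Y.
Sulfur-containing residues here: M8 (1).
Hydroxyl-bearing residues here: Y7 (1).
The two groups share no amino acid, so total = 1 + 1 = 2.

2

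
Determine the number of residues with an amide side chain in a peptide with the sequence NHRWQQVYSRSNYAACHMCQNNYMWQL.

8

Only N (asparagine) and Q (glutamine) carry a side-chain carboxamide.
Matching residues: N1, Q5, Q6, N12, Q20, N21, N22, Q26.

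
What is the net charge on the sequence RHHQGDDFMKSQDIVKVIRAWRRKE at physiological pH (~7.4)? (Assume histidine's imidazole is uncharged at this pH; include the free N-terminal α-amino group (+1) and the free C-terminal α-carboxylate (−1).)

+3

Near pH 7.4, K and R contribute +1 each, D and E contribute −1 each, and every other side chain (His included, as stated) is uncharged.
Positive (K, R): R1, K10, K16, R19, R22, R23, K24 → +7.
Negative (D, E): D6, D7, D13, E25 → −4.
The N-terminus (+1) and C-terminus (−1) cancel.
Net charge = (+7) + (−4) = +3.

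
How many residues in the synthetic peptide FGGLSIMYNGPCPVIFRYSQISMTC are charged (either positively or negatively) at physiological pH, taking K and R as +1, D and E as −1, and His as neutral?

1

Charged side chains at pH ~7.4: K, R (positive); D, E (negative).
Matching residues: R17.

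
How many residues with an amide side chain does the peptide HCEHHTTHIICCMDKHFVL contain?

0

Asparagine (N) and glutamine (Q) have uncharged amide side chains.
None of the 19 residues belong to this group.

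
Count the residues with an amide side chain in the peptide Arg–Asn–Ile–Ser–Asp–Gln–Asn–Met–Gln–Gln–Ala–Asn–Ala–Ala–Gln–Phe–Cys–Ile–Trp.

7

Asparagine (N) and glutamine (Q) have uncharged amide side chains.
Matching residues: Asn2, Gln6, Asn7, Gln9, Gln10, Asn12, Gln15.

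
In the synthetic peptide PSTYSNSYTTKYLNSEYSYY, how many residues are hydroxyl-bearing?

14

The –OH-bearing residues are Ser, Thr (aliphatic alcohols), and Tyr (phenol).
Matching residues: S2, T3, Y4, S5, S7, Y8, T9, T10, Y12, S15, Y17, S18, Y19, Y20.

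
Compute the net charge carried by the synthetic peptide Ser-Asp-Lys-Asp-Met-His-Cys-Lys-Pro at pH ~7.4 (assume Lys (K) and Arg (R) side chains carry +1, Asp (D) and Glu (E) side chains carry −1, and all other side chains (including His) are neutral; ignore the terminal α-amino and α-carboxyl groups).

Positive (K, R): Lys3, Lys8 → +2.
Negative (D, E): Asp2, Asp4 → −2.
Net charge = (+2) + (−2) = 0.

0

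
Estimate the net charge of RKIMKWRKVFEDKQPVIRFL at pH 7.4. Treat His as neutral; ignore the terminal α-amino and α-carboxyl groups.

Near pH 7.4, K and R contribute +1 each, D and E contribute −1 each, and every other side chain (His included, as stated) is uncharged.
Positive (K, R): R1, K2, K5, R7, K8, K13, R18 → +7.
Negative (D, E): E11, D12 → −2.
Net charge = (+7) + (−2) = +5.

+5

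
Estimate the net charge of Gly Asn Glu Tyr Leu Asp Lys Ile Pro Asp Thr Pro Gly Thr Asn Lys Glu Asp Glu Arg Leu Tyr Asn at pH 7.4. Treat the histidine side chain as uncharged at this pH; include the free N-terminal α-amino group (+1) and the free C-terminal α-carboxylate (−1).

At pH ~7.4 the Lys and Arg side chains are protonated (+1), the Asp and Glu side chains are deprotonated (−1), and with His taken as neutral all other side chains carry no charge.
Positive (K, R): Lys7, Lys16, Arg20 → +3.
Negative (D, E): Glu3, Asp6, Asp10, Glu17, Asp18, Glu19 → −6.
The N-terminus (+1) and C-terminus (−1) cancel.
Net charge = (+3) + (−6) = −3.

-3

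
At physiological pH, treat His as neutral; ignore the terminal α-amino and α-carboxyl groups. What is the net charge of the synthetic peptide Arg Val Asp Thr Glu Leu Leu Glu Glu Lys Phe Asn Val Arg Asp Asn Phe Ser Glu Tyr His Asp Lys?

Near pH 7.4, K and R contribute +1 each, D and E contribute −1 each, and every other side chain (His included, as stated) is uncharged.
Positive (K, R): Arg1, Lys10, Arg14, Lys23 → +4.
Negative (D, E): Asp3, Glu5, Glu8, Glu9, Asp15, Glu19, Asp22 → −7.
Net charge = (+4) + (−7) = −3.

-3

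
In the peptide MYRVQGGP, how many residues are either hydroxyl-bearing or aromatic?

1

Hydroxyl-bearing: S, T, Y. Aromatic: F, W, Y.
Hydroxyl-bearing residues here: Y2 (1).
Aromatic residues here: Y2 (1).
Y is in both groups, so the 1 Y residue must not be double-counted.
Total = 1 + 1 − 1 = 1.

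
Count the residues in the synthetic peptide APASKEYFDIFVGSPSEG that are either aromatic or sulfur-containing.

Aromatic: F, W, Y. Sulfur-containing: C, M.
Aromatic residues here: Y7, F8, F11 (3).
Sulfur-containing residues here: none (0).
The two groups share no amino acid, so total = 3 + 0 = 3.

3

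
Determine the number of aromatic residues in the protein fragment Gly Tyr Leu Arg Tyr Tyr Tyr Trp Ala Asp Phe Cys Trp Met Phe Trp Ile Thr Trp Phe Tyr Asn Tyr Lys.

13

Phenylalanine (F), tryptophan (W), and tyrosine (Y) have aromatic ring side chains.
Matching residues: Tyr2, Tyr5, Tyr6, Tyr7, Trp8, Phe11, Trp13, Phe15, Trp16, Trp19, Phe20, Tyr21, Tyr23.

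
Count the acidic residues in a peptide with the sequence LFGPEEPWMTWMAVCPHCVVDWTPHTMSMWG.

Only D (aspartate) and E (glutamate) carry a side-chain carboxylic acid.
Matching residues: E5, E6, D21.

3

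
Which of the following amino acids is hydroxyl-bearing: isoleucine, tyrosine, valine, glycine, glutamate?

tyrosine

The –OH-bearing residues are Ser, Thr (aliphatic alcohols), and Tyr (phenol).
Of the listed options, only tyrosine belongs to this group.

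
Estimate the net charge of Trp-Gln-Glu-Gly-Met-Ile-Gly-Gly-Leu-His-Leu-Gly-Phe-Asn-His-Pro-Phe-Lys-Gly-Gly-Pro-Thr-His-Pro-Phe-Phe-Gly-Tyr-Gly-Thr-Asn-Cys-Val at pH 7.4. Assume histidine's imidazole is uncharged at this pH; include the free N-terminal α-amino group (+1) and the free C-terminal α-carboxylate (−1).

0

At pH ~7.4 the Lys and Arg side chains are protonated (+1), the Asp and Glu side chains are deprotonated (−1), and with His taken as neutral all other side chains carry no charge.
Positive (K, R): Lys18 → +1.
Negative (D, E): Glu3 → −1.
The N-terminus (+1) and C-terminus (−1) cancel.
Net charge = (+1) + (−1) = 0.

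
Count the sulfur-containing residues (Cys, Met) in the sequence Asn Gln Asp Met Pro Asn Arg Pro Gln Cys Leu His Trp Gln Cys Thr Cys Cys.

5

Matching residues: Met4, Cys10, Cys15, Cys17, Cys18.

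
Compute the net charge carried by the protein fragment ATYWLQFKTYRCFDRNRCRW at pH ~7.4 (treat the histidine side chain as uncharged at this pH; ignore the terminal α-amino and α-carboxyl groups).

At pH ~7.4 the Lys and Arg side chains are protonated (+1), the Asp and Glu side chains are deprotonated (−1), and with His taken as neutral all other side chains carry no charge.
Positive (K, R): K8, R11, R15, R17, R19 → +5.
Negative (D, E): D14 → −1.
Net charge = (+5) + (−1) = +4.

+4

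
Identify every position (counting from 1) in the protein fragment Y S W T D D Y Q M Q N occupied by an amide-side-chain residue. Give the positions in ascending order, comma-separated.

Only N (asparagine) and Q (glutamine) carry a side-chain carboxamide.
Matching residues: Q8, Q10, N11.

8, 10, 11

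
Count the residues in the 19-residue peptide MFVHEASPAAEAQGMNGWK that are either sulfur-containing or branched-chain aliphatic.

Sulfur-containing: C, M. Branched-chain aliphatic: I, L, V.
Sulfur-containing residues here: M1, M15 (2).
Branched-chain aliphatic residues here: V3 (1).
The two groups share no amino acid, so total = 2 + 1 = 3.

3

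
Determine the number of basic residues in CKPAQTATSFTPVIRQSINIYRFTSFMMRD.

4

Lysine (K), arginine (R), and histidine (H) have basic, nitrogen-containing side chains.
Matching residues: K2, R15, R22, R29.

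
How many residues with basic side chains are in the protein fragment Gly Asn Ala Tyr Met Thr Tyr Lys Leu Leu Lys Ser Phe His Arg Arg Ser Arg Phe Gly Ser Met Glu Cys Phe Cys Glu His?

The basic amino acids are Lys (K), Arg (R), and His (H).
Matching residues: Lys8, Lys11, His14, Arg15, Arg16, Arg18, His28.

7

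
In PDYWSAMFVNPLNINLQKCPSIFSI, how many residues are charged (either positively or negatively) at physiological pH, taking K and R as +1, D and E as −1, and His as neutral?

2

Charged side chains at pH ~7.4: K, R (positive); D, E (negative).
Matching residues: D2, K18.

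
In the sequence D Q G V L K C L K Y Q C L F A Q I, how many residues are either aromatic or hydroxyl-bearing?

Aromatic: F, W, Y. Hydroxyl-bearing: S, T, Y.
Aromatic residues here: Y10, F14 (2).
Hydroxyl-bearing residues here: Y10 (1).
Y is in both groups, so the 1 Y residue must not be double-counted.
Total = 2 + 1 − 1 = 2.

2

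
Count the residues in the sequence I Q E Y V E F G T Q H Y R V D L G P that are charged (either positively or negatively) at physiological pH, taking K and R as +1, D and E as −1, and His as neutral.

4

Charged side chains at pH ~7.4: K, R (positive); D, E (negative).
Matching residues: E3, E6, R13, D15.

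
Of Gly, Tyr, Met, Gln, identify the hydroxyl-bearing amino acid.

S, T, and Y are the three residues with a side-chain hydroxyl.
Of the listed options, only Tyr belongs to this group.

Tyr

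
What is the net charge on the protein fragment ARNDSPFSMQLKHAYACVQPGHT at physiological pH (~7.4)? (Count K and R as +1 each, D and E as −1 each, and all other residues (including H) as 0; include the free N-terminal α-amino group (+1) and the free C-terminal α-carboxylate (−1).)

+1

Positive (K, R): R2, K12 → +2.
Negative (D, E): D4 → −1.
The N-terminus (+1) and C-terminus (−1) cancel.
Net charge = (+2) + (−1) = +1.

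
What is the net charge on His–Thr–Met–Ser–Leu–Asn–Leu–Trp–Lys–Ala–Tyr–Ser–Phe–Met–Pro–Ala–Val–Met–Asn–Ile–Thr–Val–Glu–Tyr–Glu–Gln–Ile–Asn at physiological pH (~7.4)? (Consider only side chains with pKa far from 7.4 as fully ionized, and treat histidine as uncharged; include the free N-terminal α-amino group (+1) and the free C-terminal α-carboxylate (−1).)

At pH ~7.4 the Lys and Arg side chains are protonated (+1), the Asp and Glu side chains are deprotonated (−1), and with His taken as neutral all other side chains carry no charge.
Positive (K, R): Lys9 → +1.
Negative (D, E): Glu23, Glu25 → −2.
The N-terminus (+1) and C-terminus (−1) cancel.
Net charge = (+1) + (−2) = −1.

-1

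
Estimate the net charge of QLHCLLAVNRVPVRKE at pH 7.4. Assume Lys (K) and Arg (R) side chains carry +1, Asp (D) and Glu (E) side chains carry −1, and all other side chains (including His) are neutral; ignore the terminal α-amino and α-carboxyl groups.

+2

Positive (K, R): R10, R14, K15 → +3.
Negative (D, E): E16 → −1.
Net charge = (+3) + (−1) = +2.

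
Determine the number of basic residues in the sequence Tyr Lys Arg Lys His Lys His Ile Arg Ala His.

K, R, and H are the three residues with basic side chains (ε-amine, guanidinium, and imidazole respectively).
Matching residues: Lys2, Arg3, Lys4, His5, Lys6, His7, Arg9, His11.

8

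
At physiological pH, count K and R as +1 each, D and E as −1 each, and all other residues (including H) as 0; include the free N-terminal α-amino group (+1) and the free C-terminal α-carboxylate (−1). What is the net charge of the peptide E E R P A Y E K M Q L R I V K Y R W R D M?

Positive (K, R): R3, K8, R12, K15, R17, R19 → +6.
Negative (D, E): E1, E2, E7, D20 → −4.
The N-terminus (+1) and C-terminus (−1) cancel.
Net charge = (+6) + (−4) = +2.

+2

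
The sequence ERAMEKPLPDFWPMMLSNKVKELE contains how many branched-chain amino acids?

The BCAAs are Val, Leu, and Ile — aliphatic side chains with a branch point.
Matching residues: L8, L16, V20, L23.

4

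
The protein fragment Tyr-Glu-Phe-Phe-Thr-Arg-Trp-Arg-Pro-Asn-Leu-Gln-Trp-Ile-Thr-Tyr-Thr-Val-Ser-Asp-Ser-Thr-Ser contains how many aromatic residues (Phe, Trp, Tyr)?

Matching residues: Tyr1, Phe3, Phe4, Trp7, Trp13, Tyr16.

6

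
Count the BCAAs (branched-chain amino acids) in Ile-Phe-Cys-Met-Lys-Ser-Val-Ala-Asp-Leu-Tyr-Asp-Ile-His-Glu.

The BCAAs are Val, Leu, and Ile — aliphatic side chains with a branch point.
Matching residues: Ile1, Val7, Leu10, Ile13.

4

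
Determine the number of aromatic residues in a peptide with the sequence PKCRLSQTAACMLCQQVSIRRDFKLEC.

F, W, and Y each carry an aromatic ring on the side chain.
Matching residues: F23.

1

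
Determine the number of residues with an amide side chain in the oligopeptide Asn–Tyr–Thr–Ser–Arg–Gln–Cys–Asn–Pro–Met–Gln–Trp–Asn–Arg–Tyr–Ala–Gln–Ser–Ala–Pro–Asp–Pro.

6

The amide-side-chain residues are Asn (N) and Gln (Q).
Matching residues: Asn1, Gln6, Asn8, Gln11, Asn13, Gln17.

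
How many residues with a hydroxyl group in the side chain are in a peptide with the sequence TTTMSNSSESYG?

Serine (S), threonine (T), and tyrosine (Y) each carry a hydroxyl group on the side chain.
Matching residues: T1, T2, T3, S5, S7, S8, S10, Y11.

8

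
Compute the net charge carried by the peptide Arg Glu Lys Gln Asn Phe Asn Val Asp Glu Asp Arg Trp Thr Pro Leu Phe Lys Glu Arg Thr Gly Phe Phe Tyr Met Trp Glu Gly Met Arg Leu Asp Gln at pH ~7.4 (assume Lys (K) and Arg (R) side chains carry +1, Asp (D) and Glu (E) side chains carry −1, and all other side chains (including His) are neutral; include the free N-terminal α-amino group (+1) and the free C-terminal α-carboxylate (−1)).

Positive (K, R): Arg1, Lys3, Arg12, Lys18, Arg20, Arg31 → +6.
Negative (D, E): Glu2, Asp9, Glu10, Asp11, Glu19, Glu28, Asp33 → −7.
The N-terminus (+1) and C-terminus (−1) cancel.
Net charge = (+6) + (−7) = −1.

-1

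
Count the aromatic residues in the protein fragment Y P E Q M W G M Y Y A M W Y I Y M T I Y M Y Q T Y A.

Phenylalanine (F), tryptophan (W), and tyrosine (Y) have aromatic ring side chains.
Matching residues: Y1, W6, Y9, Y10, W13, Y14, Y16, Y20, Y22, Y25.

10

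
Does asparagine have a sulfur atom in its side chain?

No

The sulfur-bearing residues are cysteine (–SH) and methionine (–S–CH₃).
Asparagine is not in this group.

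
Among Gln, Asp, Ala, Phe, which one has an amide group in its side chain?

Gln

Only N (asparagine) and Q (glutamine) carry a side-chain carboxamide.
Of the listed options, only Gln belongs to this group.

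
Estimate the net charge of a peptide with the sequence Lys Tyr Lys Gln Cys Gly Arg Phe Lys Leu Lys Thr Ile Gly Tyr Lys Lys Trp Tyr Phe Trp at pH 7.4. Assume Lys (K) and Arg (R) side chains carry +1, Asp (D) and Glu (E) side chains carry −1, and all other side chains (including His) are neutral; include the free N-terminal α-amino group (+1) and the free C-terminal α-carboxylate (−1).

Positive (K, R): Lys1, Lys3, Arg7, Lys9, Lys11, Lys16, Lys17 → +7.
Negative (D, E): none → −0.
The N-terminus (+1) and C-terminus (−1) cancel.
Net charge = (+7) + (−0) = +7.

+7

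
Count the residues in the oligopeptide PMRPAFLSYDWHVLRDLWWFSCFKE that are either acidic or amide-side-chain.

Acidic: D, E. Amide-side-chain: N, Q.
Acidic residues here: D10, D16, E25 (3).
Amide-side-chain residues here: none (0).
The two groups share no amino acid, so total = 3 + 0 = 3.

3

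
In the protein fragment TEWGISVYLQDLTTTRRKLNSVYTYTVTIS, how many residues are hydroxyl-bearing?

13

S, T, and Y are the three residues with a side-chain hydroxyl.
Matching residues: T1, S6, Y8, T13, T14, T15, S21, Y23, T24, Y25, T26, T28, S30.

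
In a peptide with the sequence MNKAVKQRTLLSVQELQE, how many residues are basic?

3

K, R, and H are the three residues with basic side chains (ε-amine, guanidinium, and imidazole respectively).
Matching residues: K3, K6, R8.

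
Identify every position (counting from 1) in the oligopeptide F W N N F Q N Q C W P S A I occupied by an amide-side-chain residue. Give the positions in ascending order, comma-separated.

3, 4, 6, 7, 8

Asparagine (N) and glutamine (Q) have uncharged amide side chains.
Matching residues: N3, N4, Q6, N7, Q8.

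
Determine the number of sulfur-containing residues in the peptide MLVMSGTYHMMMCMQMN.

Cysteine (C, thiol) and methionine (M, thioether) are the two sulfur-containing amino acids.
Matching residues: M1, M4, M10, M11, M12, C13, M14, M16.

8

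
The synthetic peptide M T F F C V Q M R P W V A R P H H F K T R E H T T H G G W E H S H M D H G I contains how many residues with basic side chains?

11

Lysine (K), arginine (R), and histidine (H) have basic, nitrogen-containing side chains.
Matching residues: R9, R14, H16, H17, K19, R21, H23, H26, H31, H33, H36.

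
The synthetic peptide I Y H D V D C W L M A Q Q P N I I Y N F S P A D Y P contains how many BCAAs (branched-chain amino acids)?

5

Valine (V), leucine (L), and isoleucine (I) are the branched-chain amino acids.
Matching residues: I1, V5, L9, I16, I17.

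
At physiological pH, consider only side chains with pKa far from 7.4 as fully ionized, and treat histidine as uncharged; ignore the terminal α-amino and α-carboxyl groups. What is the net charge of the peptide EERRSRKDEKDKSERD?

At pH ~7.4 the Lys and Arg side chains are protonated (+1), the Asp and Glu side chains are deprotonated (−1), and with His taken as neutral all other side chains carry no charge.
Positive (K, R): R3, R4, R6, K7, K10, K12, R15 → +7.
Negative (D, E): E1, E2, D8, E9, D11, E14, D16 → −7.
Net charge = (+7) + (−7) = 0.

0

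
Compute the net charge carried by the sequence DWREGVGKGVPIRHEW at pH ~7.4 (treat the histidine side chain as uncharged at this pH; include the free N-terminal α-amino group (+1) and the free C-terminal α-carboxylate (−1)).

0

At pH ~7.4 the Lys and Arg side chains are protonated (+1), the Asp and Glu side chains are deprotonated (−1), and with His taken as neutral all other side chains carry no charge.
Positive (K, R): R3, K8, R13 → +3.
Negative (D, E): D1, E4, E15 → −3.
The N-terminus (+1) and C-terminus (−1) cancel.
Net charge = (+3) + (−3) = 0.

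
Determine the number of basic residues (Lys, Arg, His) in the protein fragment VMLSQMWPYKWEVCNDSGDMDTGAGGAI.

Matching residues: K10.

1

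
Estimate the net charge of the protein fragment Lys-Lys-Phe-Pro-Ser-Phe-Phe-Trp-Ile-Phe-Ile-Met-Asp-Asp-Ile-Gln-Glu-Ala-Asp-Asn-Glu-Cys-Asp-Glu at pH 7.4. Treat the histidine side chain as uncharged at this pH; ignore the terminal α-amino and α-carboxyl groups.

Near pH 7.4, K and R contribute +1 each, D and E contribute −1 each, and every other side chain (His included, as stated) is uncharged.
Positive (K, R): Lys1, Lys2 → +2.
Negative (D, E): Asp13, Asp14, Glu17, Asp19, Glu21, Asp23, Glu24 → −7.
Net charge = (+2) + (−7) = −5.

-5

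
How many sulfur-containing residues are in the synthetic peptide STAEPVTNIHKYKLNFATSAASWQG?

Cysteine (C, thiol) and methionine (M, thioether) are the two sulfur-containing amino acids.
None of the 25 residues belong to this group.

0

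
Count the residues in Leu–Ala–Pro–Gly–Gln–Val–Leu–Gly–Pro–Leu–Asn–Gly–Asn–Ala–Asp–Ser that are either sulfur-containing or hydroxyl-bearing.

1

Sulfur-containing: C, M. Hydroxyl-bearing: S, T, Y.
Sulfur-containing residues here: none (0).
Hydroxyl-bearing residues here: Ser16 (1).
The two groups share no amino acid, so total = 0 + 1 = 1.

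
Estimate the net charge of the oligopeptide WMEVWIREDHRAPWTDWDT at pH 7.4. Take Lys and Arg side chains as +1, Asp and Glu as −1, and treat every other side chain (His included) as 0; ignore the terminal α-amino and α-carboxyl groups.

Positive (K, R): R7, R11 → +2.
Negative (D, E): E3, E8, D9, D16, D18 → −5.
Net charge = (+2) + (−5) = −3.

-3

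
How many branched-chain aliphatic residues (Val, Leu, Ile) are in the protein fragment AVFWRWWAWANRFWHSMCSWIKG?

Matching residues: V2, I21.

2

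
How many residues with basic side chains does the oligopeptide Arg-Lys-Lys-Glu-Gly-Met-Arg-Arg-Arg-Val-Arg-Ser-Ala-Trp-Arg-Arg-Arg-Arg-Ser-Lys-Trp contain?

12

Lysine (K), arginine (R), and histidine (H) have basic, nitrogen-containing side chains.
Matching residues: Arg1, Lys2, Lys3, Arg7, Arg8, Arg9, Arg11, Arg15, Arg16, Arg17, Arg18, Lys20.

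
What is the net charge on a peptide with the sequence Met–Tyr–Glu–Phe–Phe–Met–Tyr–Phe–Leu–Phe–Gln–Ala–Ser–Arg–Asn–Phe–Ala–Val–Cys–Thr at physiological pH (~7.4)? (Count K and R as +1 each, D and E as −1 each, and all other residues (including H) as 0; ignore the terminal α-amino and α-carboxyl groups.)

Positive (K, R): Arg14 → +1.
Negative (D, E): Glu3 → −1.
Net charge = (+1) + (−1) = 0.

0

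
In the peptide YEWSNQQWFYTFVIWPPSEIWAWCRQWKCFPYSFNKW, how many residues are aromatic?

Phenylalanine (F), tryptophan (W), and tyrosine (Y) have aromatic ring side chains.
Matching residues: Y1, W3, W8, F9, Y10, F12, W15, W21, W23, W27, F30, Y32, F34, W37.

14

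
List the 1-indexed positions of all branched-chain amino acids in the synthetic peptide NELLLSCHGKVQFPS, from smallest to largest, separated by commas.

3, 4, 5, 11

V, L, and I make up the branched-chain aliphatic group.
Matching residues: L3, L4, L5, V11.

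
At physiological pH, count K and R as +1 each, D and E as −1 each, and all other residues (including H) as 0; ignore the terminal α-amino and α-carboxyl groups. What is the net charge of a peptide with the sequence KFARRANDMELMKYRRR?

+5

Positive (K, R): K1, R4, R5, K13, R15, R16, R17 → +7.
Negative (D, E): D8, E10 → −2.
Net charge = (+7) + (−2) = +5.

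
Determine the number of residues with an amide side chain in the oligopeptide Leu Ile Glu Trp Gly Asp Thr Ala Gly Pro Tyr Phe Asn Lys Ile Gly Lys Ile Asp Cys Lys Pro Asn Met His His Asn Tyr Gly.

3

Only N (asparagine) and Q (glutamine) carry a side-chain carboxamide.
Matching residues: Asn13, Asn23, Asn27.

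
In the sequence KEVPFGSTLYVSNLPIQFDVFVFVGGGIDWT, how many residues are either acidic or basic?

Acidic: D, E. Basic: H, K, R.
Acidic residues here: E2, D19, D29 (3).
Basic residues here: K1 (1).
The two groups share no amino acid, so total = 3 + 1 = 4.

4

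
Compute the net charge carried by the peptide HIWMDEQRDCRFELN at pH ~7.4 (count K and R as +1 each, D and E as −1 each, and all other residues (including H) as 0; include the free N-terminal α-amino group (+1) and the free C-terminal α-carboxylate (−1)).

-2

Positive (K, R): R8, R11 → +2.
Negative (D, E): D5, E6, D9, E13 → −4.
The N-terminus (+1) and C-terminus (−1) cancel.
Net charge = (+2) + (−4) = −2.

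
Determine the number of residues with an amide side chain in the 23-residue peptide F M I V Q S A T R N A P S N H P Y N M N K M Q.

Only N (asparagine) and Q (glutamine) carry a side-chain carboxamide.
Matching residues: Q5, N10, N14, N18, N20, Q23.

6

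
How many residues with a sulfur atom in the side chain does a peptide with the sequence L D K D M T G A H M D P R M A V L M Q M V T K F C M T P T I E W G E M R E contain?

Only Cys (C) and Met (M) have a sulfur atom in the side chain.
Matching residues: M5, M10, M14, M18, M20, C25, M26, M35.

8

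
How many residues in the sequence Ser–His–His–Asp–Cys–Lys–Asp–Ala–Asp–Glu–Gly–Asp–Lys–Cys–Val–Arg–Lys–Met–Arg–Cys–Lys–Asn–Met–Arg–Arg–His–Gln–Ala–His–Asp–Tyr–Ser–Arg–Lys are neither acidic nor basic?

14

Acidic: D, E. Basic: K, R, H. All other residues are neither.
Matching residues: Ser1, Cys5, Ala8, Gly11, Cys14, Val15, Met18, Cys20, Asn22, Met23, Gln27, Ala28, Tyr31, Ser32.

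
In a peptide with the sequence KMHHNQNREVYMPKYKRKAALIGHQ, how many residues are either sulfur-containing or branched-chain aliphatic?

5

Sulfur-containing: C, M. Branched-chain aliphatic: I, L, V.
Sulfur-containing residues here: M2, M12 (2).
Branched-chain aliphatic residues here: V10, L21, I22 (3).
The two groups share no amino acid, so total = 2 + 3 = 5.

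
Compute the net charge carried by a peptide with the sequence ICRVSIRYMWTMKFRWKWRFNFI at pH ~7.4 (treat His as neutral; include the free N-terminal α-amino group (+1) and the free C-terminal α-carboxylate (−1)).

+6

At pH ~7.4 the Lys and Arg side chains are protonated (+1), the Asp and Glu side chains are deprotonated (−1), and with His taken as neutral all other side chains carry no charge.
Positive (K, R): R3, R7, K13, R15, K17, R19 → +6.
Negative (D, E): none → −0.
The N-terminus (+1) and C-terminus (−1) cancel.
Net charge = (+6) + (−0) = +6.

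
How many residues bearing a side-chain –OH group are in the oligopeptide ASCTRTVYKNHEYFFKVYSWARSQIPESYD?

10

S, T, and Y are the three residues with a side-chain hydroxyl.
Matching residues: S2, T4, T6, Y8, Y13, Y18, S19, S23, S28, Y29.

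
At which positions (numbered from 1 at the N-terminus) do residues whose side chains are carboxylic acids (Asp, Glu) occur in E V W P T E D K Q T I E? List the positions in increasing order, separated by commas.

Matching residues: E1, E6, D7, E12.

1, 6, 7, 12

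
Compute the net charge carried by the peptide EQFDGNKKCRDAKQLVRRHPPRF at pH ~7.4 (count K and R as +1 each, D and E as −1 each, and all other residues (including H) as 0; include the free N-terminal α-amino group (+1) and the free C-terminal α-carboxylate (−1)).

Positive (K, R): K7, K8, R10, K13, R17, R18, R22 → +7.
Negative (D, E): E1, D4, D11 → −3.
The N-terminus (+1) and C-terminus (−1) cancel.
Net charge = (+7) + (−3) = +4.

+4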